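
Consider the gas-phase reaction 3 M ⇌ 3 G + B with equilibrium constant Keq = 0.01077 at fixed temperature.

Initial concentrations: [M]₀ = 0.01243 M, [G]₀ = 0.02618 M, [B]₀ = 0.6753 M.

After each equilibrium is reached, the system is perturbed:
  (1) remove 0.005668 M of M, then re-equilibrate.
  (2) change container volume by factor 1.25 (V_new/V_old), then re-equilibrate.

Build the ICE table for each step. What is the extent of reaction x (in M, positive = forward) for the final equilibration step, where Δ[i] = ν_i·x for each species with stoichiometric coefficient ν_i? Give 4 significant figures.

x = 1.0741e-04 M

Q₀ = 6.309 vs Keq = 0.01077 ⇒ Q>K, reverse
Step 1:
                  M         G         B
  init      0.01243   0.02618    0.6753
  Δ          0.0184   -0.0184 -0.006132
  eq        0.03083  0.007783    0.6692
  solve Keq expr → x = -0.006132; check Q = 0.01077
Then remove 0.005668 M of M.
Step 2:
                  M         G         B
  init      0.02516  0.007783    0.6692
  Δ        0.001142 -0.001142 -3.8052e-04
  eq         0.0263  0.006642    0.6688
  solve Keq expr → x = -3.8052e-04; check Q = 0.01077
Then change container volume by factor 1.25 (V_new/V_old).
Step 3:
                  M         G         B
  init      0.02104  0.005313     0.535
  Δ       -3.2224e-04 3.2224e-04 1.0741e-04
  eq        0.02072  0.005636    0.5351
  solve Keq expr → x = 1.0741e-04; check Q = 0.01077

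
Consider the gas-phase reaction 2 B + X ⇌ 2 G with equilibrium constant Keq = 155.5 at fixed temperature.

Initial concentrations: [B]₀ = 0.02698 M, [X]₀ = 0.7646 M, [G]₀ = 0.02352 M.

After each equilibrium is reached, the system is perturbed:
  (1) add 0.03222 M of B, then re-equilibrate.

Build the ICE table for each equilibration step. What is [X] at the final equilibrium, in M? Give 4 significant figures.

[X]_eq = 0.7385 M

Q₀ = 0.9939 vs Keq = 155.5 ⇒ Q<K, forward
Step 1:
                   B          X          G
  Initial    0.02698     0.7646    0.02352
  Change    -0.02271   -0.01135    0.02271
  Equil     0.004271     0.7532    0.04623
  solve Keq expr → x = 0.01135; check Q = 155.5
Then add 0.03222 M of B.
Step 2:
                   B          X          G
  Initial    0.03649     0.7532    0.04623
  Change    -0.02943   -0.01472    0.02943
  Equil      0.00706     0.7385    0.07566
  solve Keq expr → x = 0.01472; check Q = 155.5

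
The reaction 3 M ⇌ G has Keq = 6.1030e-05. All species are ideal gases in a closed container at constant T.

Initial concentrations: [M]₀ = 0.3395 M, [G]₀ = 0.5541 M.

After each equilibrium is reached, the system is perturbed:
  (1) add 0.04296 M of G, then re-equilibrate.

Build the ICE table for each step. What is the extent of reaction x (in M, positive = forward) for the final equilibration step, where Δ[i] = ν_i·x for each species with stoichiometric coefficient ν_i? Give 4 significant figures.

Q₀ = 14.16 vs Keq = 6.1030e-05 ⇒ Q>K, reverse
Step 1:
                  M         G
  I          0.3395    0.5541
  C           1.661   -0.5536
  E               2 4.8849e-04
  solve Keq expr → x = -0.5536; check Q = 6.1030e-05
Then add 0.04296 M of G.
Step 2:
                  M         G
  I               2   0.04345
  C          0.1286  -0.04286
  E           2.129 5.8887e-04
  solve Keq expr → x = -0.04286; check Q = 6.1030e-05

x = -0.04286 M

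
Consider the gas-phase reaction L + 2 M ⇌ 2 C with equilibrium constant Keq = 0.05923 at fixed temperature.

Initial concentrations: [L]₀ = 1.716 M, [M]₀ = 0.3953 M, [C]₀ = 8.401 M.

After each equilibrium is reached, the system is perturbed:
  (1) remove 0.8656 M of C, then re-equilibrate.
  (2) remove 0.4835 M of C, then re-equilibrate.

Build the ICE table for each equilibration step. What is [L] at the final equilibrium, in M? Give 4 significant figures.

Q₀ = 263.2 vs Keq = 0.05923 ⇒ Q>K, reverse
Step 1:
                   L          M          C
  init         1.716     0.3953      8.401
  Δ            2.711      5.422     -5.422
  eq           4.427      5.817      2.979
  solve Keq expr → x = -2.711; check Q = 0.05923
Then remove 0.8656 M of C.
Step 2:
                   L          M          C
  init         4.427      5.817      2.113
  Δ          -0.2595    -0.5191     0.5191
  eq           4.168      5.298      2.632
  solve Keq expr → x = 0.2595; check Q = 0.05923
Then remove 0.4835 M of C.
Step 3:
                   L          M          C
  init         4.168      5.298      2.149
  Δ          -0.1468    -0.2935     0.2935
  eq           4.021      5.005      2.442
  solve Keq expr → x = 0.1468; check Q = 0.05923

[L]_eq = 4.021 M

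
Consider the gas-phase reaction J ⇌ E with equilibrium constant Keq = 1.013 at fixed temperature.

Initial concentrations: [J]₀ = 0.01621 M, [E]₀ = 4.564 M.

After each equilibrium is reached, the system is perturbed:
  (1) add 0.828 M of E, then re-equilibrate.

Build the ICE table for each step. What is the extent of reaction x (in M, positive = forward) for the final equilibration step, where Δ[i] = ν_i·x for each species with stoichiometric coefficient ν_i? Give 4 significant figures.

x = -0.4113 M

Q₀ = 281.6 vs Keq = 1.013 ⇒ Q>K, reverse
Step 1:
                  J         E
  Initial   0.01621     4.564
  Change      2.259    -2.259
  Equil       2.275     2.305
  solve Keq expr → x = -2.259; check Q = 1.013
Then add 0.828 M of E.
Step 2:
                  J         E
  Initial     2.275     3.133
  Change     0.4113   -0.4113
  Equil       2.687     2.722
  solve Keq expr → x = -0.4113; check Q = 1.013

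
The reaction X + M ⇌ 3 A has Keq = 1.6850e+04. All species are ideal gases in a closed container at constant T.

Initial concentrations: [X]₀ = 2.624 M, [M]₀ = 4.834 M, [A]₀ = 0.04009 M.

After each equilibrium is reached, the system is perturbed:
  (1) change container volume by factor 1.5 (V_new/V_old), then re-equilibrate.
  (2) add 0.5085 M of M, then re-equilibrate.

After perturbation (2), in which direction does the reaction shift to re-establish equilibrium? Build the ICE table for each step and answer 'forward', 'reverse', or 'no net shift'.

Q₀ = 5.0797e-06 vs Keq = 1.6850e+04 ⇒ Q<K, forward
Step 1:
                    X           M           A
  Initial       2.624       4.834     0.04009
  Change       -2.611      -2.611       7.833
  Equil       0.01303       2.223       7.873
  solve Keq expr → x = 2.611; check Q = 1.6850e+04
Then change container volume by factor 1.5 (V_new/V_old).
Step 2:
                    X           M           A
  Initial    0.008685       1.482       5.249
  Change    -0.002855   -0.002855    0.008566
  Equil       0.00583       1.479       5.257
  solve Keq expr → x = 0.002855; check Q = 1.6850e+04
Then add 0.5085 M of M.
Step 3:
                    X           M           A
  Initial     0.00583       1.988       5.257
  Change    -0.001477   -0.001477    0.004432
  Equil      0.004353       1.986       5.262
  solve Keq expr → x = 0.001477; check Q = 1.6850e+04

Direction: forward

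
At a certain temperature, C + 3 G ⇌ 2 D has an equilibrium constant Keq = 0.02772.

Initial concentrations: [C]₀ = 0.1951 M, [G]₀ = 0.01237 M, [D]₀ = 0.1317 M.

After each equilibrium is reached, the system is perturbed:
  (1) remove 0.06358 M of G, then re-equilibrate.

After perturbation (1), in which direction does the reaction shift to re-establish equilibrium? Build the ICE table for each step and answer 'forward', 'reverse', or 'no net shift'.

Q₀ = 4.6968e+04 vs Keq = 0.02772 ⇒ Q>K, reverse
Step 1:
                  C         G         D
  init       0.1951   0.01237    0.1317
  Δ         0.06211    0.1863   -0.1242
  eq         0.2572    0.1987  0.007479
  solve Keq expr → x = -0.06211; check Q = 0.02772
Then remove 0.06358 M of G.
Step 2:
                  C         G         D
  init       0.2572    0.1351  0.007479
  Δ        0.001528  0.004585 -0.003057
  eq         0.2587    0.1397  0.004422
  solve Keq expr → x = -0.001528; check Q = 0.02772

Direction: reverse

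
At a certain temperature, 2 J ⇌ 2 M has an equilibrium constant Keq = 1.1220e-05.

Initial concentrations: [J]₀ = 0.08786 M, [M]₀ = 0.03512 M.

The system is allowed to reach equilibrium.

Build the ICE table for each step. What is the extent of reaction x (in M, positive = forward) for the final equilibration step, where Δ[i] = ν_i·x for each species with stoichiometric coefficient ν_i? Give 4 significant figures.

x = -0.01735 M

Q₀ = 0.1598 vs Keq = 1.1220e-05 ⇒ Q>K, reverse
Step 1:
                   J          M
  init       0.08786    0.03512
  Δ          0.03471   -0.03471
  eq          0.1226 4.1056e-04
  solve Keq expr → x = -0.01735; check Q = 1.1220e-05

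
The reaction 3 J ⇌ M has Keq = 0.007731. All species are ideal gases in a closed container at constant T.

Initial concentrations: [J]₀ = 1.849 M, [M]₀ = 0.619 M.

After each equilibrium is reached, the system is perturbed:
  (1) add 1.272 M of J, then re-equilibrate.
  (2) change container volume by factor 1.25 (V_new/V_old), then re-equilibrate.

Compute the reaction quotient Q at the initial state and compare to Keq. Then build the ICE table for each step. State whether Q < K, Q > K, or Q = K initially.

Q₀ = 0.09792 vs Keq = 0.007731 ⇒ Q>K, reverse
Step 1:
                   J          M
  init         1.849      0.619
  Δ              1.2    -0.3999
  eq           3.049     0.2191
  solve Keq expr → x = -0.3999; check Q = 0.007731
Then add 1.272 M of J.
Step 2:
                   J          M
  init         4.321     0.2191
  Δ          -0.5683     0.1894
  eq           3.752     0.4085
  solve Keq expr → x = 0.1894; check Q = 0.007731
Then change container volume by factor 1.25 (V_new/V_old).
Step 3:
                   J          M
  init         3.002     0.3268
  Δ           0.2111   -0.07036
  eq           3.213     0.2564
  solve Keq expr → x = -0.07036; check Q = 0.007731

Q₀ = 0.09792; Q > K (proceeds reverse)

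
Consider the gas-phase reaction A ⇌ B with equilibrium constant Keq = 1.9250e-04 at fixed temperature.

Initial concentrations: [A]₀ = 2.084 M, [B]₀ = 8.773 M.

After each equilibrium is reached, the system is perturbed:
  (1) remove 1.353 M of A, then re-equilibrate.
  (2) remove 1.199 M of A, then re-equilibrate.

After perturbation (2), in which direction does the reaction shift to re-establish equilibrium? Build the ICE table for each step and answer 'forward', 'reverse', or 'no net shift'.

Q₀ = 4.21 vs Keq = 1.9250e-04 ⇒ Q>K, reverse
Step 1:
                    A           B
  Initial       2.084       8.773
  Change        8.771      -8.771
  Equil         10.85     0.00209
  solve Keq expr → x = -8.771; check Q = 1.9250e-04
Then remove 1.353 M of A.
Step 2:
                    A           B
  Initial       9.502     0.00209
  Change   2.6040e-04 -2.6040e-04
  Equil         9.502    0.001829
  solve Keq expr → x = -2.6040e-04; check Q = 1.9250e-04
Then remove 1.199 M of A.
Step 3:
                    A           B
  Initial       8.303    0.001829
  Change   2.3076e-04 -2.3076e-04
  Equil         8.303    0.001598
  solve Keq expr → x = -2.3076e-04; check Q = 1.9250e-04

Direction: reverse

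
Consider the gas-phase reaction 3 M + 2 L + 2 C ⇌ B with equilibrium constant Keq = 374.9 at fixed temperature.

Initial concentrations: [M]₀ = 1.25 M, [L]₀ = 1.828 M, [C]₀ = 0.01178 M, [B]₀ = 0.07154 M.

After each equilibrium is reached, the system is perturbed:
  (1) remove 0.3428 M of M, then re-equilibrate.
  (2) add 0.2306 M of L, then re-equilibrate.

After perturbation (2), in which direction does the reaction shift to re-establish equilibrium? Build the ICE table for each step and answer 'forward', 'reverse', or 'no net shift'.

Direction: forward

Q₀ = 78.99 vs Keq = 374.9 ⇒ Q<K, forward
Step 1:
                  M         L         C         B
  init         1.25     1.828   0.01178   0.07154
  Δ       -0.009265 -0.006176 -0.006176  0.003088
  eq          1.241     1.822  0.005604   0.07463
  solve Keq expr → x = 0.003088; check Q = 374.9
Then remove 0.3428 M of M.
Step 2:
                  M         L         C         B
  init       0.8979     1.822  0.005604   0.07463
  Δ         0.00496  0.003306  0.003306 -0.001653
  eq         0.9029     1.825   0.00891   0.07297
  solve Keq expr → x = -0.001653; check Q = 374.9
Then add 0.2306 M of L.
Step 3:
                  M         L         C         B
  init       0.9029     2.056   0.00891   0.07297
  Δ       -0.001427 -9.5121e-04 -9.5121e-04 4.7560e-04
  eq         0.9015     2.055  0.007959   0.07345
  solve Keq expr → x = 4.7560e-04; check Q = 374.9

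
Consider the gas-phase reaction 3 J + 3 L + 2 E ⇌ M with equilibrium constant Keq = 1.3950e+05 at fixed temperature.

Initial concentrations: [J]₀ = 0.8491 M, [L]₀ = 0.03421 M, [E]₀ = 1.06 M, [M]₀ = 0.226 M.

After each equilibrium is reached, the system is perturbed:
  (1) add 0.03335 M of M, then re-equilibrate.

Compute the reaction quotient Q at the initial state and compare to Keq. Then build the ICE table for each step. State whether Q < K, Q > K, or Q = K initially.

Q₀ = 8207; Q < K (proceeds forward)

Q₀ = 8207 vs Keq = 1.3950e+05 ⇒ Q<K, forward
Step 1:
                  J         L         E         M
  init       0.8491   0.03421      1.06     0.226
  Δ        -0.02033  -0.02033  -0.01355  0.006775
  eq         0.8288   0.01388     1.046    0.2328
  solve Keq expr → x = 0.006775; check Q = 1.3950e+05
Then add 0.03335 M of M.
Step 2:
                  J         L         E         M
  init       0.8288   0.01388     1.046    0.2661
  Δ       6.1544e-04 6.1544e-04 4.1029e-04 -2.0515e-04
  eq         0.8294    0.0145     1.047    0.2659
  solve Keq expr → x = -2.0515e-04; check Q = 1.3950e+05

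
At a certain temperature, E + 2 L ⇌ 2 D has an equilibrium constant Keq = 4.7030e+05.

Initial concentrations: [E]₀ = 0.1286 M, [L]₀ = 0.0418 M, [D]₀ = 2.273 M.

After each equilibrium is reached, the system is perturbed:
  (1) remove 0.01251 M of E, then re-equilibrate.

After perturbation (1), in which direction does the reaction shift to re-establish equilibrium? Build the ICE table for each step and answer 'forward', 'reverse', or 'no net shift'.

Direction: reverse

Q₀ = 2.2994e+04 vs Keq = 4.7030e+05 ⇒ Q<K, forward
Step 1:
                   E          L          D
  init        0.1286     0.0418      2.273
  Δ         -0.01589   -0.03179    0.03179
  eq          0.1127    0.01001      2.305
  solve Keq expr → x = 0.01589; check Q = 4.7030e+05
Then remove 0.01251 M of E.
Step 2:
                   E          L          D
  init        0.1002    0.01001      2.305
  Δ       2.9416e-04 5.8832e-04 -5.8832e-04
  eq          0.1005     0.0106      2.304
  solve Keq expr → x = -2.9416e-04; check Q = 4.7030e+05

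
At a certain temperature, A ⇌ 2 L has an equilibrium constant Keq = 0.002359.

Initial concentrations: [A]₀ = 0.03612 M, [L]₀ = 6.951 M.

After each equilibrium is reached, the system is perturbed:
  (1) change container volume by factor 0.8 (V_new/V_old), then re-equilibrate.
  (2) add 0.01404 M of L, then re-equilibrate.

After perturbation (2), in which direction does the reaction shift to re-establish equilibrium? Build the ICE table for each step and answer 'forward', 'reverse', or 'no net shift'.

Direction: reverse

Q₀ = 1338 vs Keq = 0.002359 ⇒ Q>K, reverse
Step 1:
                  A         L
  Initial   0.03612     6.951
  Change       3.43    -6.861
  Equil       3.466   0.09043
  solve Keq expr → x = -3.43; check Q = 0.002359
Then change container volume by factor 0.8 (V_new/V_old).
Step 2:
                  A         L
  Initial     4.333     0.113
  Change   0.005932  -0.01186
  Equil       4.339    0.1012
  solve Keq expr → x = -0.005932; check Q = 0.002359
Then add 0.01404 M of L.
Step 3:
                  A         L
  Initial     4.339    0.1152
  Change   0.006979  -0.01396
  Equil       4.346    0.1013
  solve Keq expr → x = -0.006979; check Q = 0.002359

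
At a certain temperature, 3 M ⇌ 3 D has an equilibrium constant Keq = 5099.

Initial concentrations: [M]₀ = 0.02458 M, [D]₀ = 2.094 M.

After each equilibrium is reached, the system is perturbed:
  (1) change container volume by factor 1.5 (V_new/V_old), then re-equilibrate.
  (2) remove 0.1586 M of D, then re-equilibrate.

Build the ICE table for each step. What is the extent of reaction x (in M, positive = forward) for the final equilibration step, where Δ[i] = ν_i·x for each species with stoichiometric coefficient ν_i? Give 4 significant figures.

Q₀ = 6.1828e+05 vs Keq = 5099 ⇒ Q>K, reverse
Step 1:
                   M          D
  Initial    0.02458      2.094
  Change     0.09175   -0.09175
  Equil       0.1163      2.002
  solve Keq expr → x = -0.03058; check Q = 5099
Then change container volume by factor 1.5 (V_new/V_old).
Step 2:
                   M          D
  Initial    0.07755      1.335
  Change           0          0
  Equil      0.07755      1.335
  solve Keq expr → x = 0; check Q = 5099
Then remove 0.1586 M of D.
Step 3:
                   M          D
  Initial    0.07755      1.176
  Change   -0.008709   0.008709
  Equil      0.06884      1.185
  solve Keq expr → x = 0.002903; check Q = 5099

x = 0.002903 M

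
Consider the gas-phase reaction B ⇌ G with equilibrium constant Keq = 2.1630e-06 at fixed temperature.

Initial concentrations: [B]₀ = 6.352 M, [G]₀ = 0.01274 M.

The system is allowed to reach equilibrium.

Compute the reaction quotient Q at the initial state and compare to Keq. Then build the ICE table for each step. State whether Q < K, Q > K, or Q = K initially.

Q₀ = 0.002006; Q > K (proceeds reverse)

Q₀ = 0.002006 vs Keq = 2.1630e-06 ⇒ Q>K, reverse
Step 1:
                  B         G
  init        6.352   0.01274
  Δ         0.01273  -0.01273
  eq          6.365 1.3767e-05
  solve Keq expr → x = -0.01273; check Q = 2.1630e-06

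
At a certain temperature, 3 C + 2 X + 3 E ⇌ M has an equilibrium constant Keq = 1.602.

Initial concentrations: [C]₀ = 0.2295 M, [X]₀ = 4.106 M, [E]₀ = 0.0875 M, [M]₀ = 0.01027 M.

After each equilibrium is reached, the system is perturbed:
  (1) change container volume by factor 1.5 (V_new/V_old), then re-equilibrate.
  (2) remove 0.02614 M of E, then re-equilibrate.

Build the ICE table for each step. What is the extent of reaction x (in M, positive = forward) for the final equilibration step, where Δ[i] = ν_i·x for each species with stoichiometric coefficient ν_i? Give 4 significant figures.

x = -2.1658e-05 M

Q₀ = 75.22 vs Keq = 1.602 ⇒ Q>K, reverse
Step 1:
                   C          X          E          M
  Initial     0.2295      4.106     0.0875    0.01027
  Change     0.02861    0.01907    0.02861  -0.009536
  Equil       0.2581      4.125     0.1161 7.3372e-04
  solve Keq expr → x = -0.009536; check Q = 1.602
Then change container volume by factor 1.5 (V_new/V_old).
Step 2:
                   C          X          E          M
  Initial     0.1721       2.75    0.07741 4.8915e-04
  Change    0.001375 9.1643e-04   0.001375 -4.5822e-04
  Equil       0.1734      2.751    0.07878 3.0931e-05
  solve Keq expr → x = -4.5822e-04; check Q = 1.602
Then remove 0.02614 M of E.
Step 3:
                   C          X          E          M
  Initial     0.1734      2.751    0.05264 3.0931e-05
  Change  6.4974e-05 4.3316e-05 6.4974e-05 -2.1658e-05
  Equil       0.1735      2.751    0.05271 9.2727e-06
  solve Keq expr → x = -2.1658e-05; check Q = 1.602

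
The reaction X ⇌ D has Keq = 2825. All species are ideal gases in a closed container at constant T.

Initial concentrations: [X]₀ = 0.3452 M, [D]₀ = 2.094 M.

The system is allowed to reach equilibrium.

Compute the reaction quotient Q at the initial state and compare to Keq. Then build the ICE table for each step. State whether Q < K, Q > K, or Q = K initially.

Q₀ = 6.066; Q < K (proceeds forward)

Q₀ = 6.066 vs Keq = 2825 ⇒ Q<K, forward
Step 1:
                    X           D
  init         0.3452       2.094
  Δ           -0.3443      0.3443
  eq       8.6313e-04       2.438
  solve Keq expr → x = 0.3443; check Q = 2825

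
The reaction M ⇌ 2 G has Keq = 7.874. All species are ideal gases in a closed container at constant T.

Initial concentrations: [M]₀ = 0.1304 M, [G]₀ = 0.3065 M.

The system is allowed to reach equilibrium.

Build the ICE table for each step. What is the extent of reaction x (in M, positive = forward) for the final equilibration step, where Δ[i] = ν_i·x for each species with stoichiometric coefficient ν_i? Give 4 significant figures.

x = 0.09826 M

Q₀ = 0.7204 vs Keq = 7.874 ⇒ Q<K, forward
Step 1:
                  M         G
  init       0.1304    0.3065
  Δ        -0.09826    0.1965
  eq        0.03214     0.503
  solve Keq expr → x = 0.09826; check Q = 7.874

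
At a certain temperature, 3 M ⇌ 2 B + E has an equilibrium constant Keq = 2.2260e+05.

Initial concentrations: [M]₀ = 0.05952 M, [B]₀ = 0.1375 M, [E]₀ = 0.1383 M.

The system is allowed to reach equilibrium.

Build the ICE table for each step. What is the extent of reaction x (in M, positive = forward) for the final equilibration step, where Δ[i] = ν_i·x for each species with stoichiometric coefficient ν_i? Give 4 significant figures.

x = 0.01891 M

Q₀ = 12.4 vs Keq = 2.2260e+05 ⇒ Q<K, forward
Step 1:
                  M         B         E
  I         0.05952    0.1375    0.1383
  C        -0.05673   0.03782   0.01891
  E         0.00279    0.1753    0.1572
  solve Keq expr → x = 0.01891; check Q = 2.2260e+05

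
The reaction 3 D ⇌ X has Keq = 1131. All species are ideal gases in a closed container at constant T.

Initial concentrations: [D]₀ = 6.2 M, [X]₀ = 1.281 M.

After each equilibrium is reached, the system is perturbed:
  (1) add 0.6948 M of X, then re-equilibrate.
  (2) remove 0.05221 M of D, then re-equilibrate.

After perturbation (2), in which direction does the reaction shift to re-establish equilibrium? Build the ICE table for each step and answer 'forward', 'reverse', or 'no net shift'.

Direction: reverse

Q₀ = 0.005375 vs Keq = 1131 ⇒ Q<K, forward
Step 1:
                  D         X
  I             6.2     1.281
  C          -6.057     2.019
  E          0.1429       3.3
  solve Keq expr → x = 2.019; check Q = 1131
Then add 0.6948 M of X.
Step 2:
                  D         X
  I          0.1429     3.995
  C        0.009357 -0.003119
  E          0.1523     3.992
  solve Keq expr → x = -0.003119; check Q = 1131
Then remove 0.05221 M of D.
Step 3:
                  D         X
  I             0.1     3.992
  C         0.05199  -0.01733
  E           0.152     3.974
  solve Keq expr → x = -0.01733; check Q = 1131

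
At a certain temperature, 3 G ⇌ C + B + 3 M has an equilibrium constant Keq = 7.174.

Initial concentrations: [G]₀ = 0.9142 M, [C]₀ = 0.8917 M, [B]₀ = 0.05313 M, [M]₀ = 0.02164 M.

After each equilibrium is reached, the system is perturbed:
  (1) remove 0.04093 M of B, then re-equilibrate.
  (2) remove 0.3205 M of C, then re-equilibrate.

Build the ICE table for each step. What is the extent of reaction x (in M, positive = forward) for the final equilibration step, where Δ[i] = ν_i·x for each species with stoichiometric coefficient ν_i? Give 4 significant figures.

Q₀ = 6.2836e-07 vs Keq = 7.174 ⇒ Q<K, forward
Step 1:
                    G           C           B           M
  I            0.9142      0.8917     0.05313     0.02164
  C           -0.6713      0.2238      0.2238      0.6713
  E            0.2429       1.115      0.2769       0.693
  solve Keq expr → x = 0.2238; check Q = 7.174
Then remove 0.04093 M of B.
Step 2:
                    G           C           B           M
  I            0.2429       1.115       0.236       0.693
  C         -0.008608    0.002869    0.002869    0.008608
  E            0.2343       1.118      0.2388      0.7016
  solve Keq expr → x = 0.002869; check Q = 7.174
Then remove 0.3205 M of C.
Step 3:
                    G           C           B           M
  I            0.2343      0.7978      0.2388      0.7016
  C          -0.01747    0.005824    0.005824     0.01747
  E            0.2168      0.8037      0.2447       0.719
  solve Keq expr → x = 0.005824; check Q = 7.174

x = 0.005824 M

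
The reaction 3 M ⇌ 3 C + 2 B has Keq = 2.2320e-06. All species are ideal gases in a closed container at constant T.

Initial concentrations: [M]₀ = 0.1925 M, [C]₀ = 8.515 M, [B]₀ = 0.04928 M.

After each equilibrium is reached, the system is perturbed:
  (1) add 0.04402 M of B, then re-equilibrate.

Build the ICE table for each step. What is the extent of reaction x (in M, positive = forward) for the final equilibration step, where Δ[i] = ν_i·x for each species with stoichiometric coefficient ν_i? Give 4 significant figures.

Q₀ = 210.2 vs Keq = 2.2320e-06 ⇒ Q>K, reverse
Step 1:
                  M         C         B
  Initial    0.1925     8.515   0.04928
  Change    0.07391  -0.07391  -0.04927
  Equil      0.2664     8.441 8.3766e-06
  solve Keq expr → x = -0.02464; check Q = 2.2320e-06
Then add 0.04402 M of B.
Step 2:
                  M         C         B
  Initial    0.2664     8.441   0.04403
  Change    0.06602  -0.06602  -0.04402
  Equil      0.3324     8.375 1.1815e-05
  solve Keq expr → x = -0.02201; check Q = 2.2320e-06

x = -0.02201 M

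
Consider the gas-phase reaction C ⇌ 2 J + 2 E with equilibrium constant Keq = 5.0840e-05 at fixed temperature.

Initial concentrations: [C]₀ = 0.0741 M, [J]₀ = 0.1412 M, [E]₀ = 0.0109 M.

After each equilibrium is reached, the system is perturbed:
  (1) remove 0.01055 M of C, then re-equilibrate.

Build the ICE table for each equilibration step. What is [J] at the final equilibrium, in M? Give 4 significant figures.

[J]_eq = 0.1428 M

Q₀ = 3.1967e-05 vs Keq = 5.0840e-05 ⇒ Q<K, forward
Step 1:
                   C          J          E
  init        0.0741     0.1412     0.0109
  Δ        -0.001247   0.002493   0.002493
  eq         0.07285     0.1437    0.01339
  solve Keq expr → x = 0.001247; check Q = 5.0840e-05
Then remove 0.01055 M of C.
Step 2:
                   C          J          E
  init        0.0623     0.1437    0.01339
  Δ       4.4326e-04 -8.8652e-04 -8.8652e-04
  eq         0.06275     0.1428    0.01251
  solve Keq expr → x = -4.4326e-04; check Q = 5.0840e-05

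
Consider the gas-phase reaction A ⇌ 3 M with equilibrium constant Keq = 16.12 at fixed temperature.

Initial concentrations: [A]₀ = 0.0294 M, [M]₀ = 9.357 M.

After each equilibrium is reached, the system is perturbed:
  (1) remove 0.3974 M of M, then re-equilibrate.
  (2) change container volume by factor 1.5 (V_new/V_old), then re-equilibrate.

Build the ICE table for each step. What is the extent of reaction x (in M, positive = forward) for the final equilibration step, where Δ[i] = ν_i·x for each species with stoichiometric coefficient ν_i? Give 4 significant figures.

x = 0.175 M

Q₀ = 2.7865e+04 vs Keq = 16.12 ⇒ Q>K, reverse
Step 1:
                    A           M
  Initial      0.0294       9.357
  Change        2.045      -6.135
  Equil         2.074       3.222
  solve Keq expr → x = -2.045; check Q = 16.12
Then remove 0.3974 M of M.
Step 2:
                    A           M
  Initial       2.074       2.824
  Change      -0.1127       0.338
  Equil         1.962       3.162
  solve Keq expr → x = 0.1127; check Q = 16.12
Then change container volume by factor 1.5 (V_new/V_old).
Step 3:
                    A           M
  Initial       1.308       2.108
  Change       -0.175      0.5251
  Equil         1.133       2.633
  solve Keq expr → x = 0.175; check Q = 16.12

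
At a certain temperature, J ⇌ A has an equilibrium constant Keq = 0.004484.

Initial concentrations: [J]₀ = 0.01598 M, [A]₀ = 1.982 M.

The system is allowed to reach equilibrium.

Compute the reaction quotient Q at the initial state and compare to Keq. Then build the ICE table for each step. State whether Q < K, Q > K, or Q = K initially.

Q₀ = 124 vs Keq = 0.004484 ⇒ Q>K, reverse
Step 1:
                    J           A
  Initial     0.01598       1.982
  Change        1.973      -1.973
  Equil         1.989    0.008919
  solve Keq expr → x = -1.973; check Q = 0.004484

Q₀ = 124; Q > K (proceeds reverse)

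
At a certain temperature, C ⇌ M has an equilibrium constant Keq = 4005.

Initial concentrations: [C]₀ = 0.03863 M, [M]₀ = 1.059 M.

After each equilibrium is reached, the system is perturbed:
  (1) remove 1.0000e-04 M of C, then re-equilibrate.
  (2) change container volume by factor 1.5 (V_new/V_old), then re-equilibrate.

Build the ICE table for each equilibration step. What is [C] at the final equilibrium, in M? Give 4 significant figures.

Q₀ = 27.41 vs Keq = 4005 ⇒ Q<K, forward
Step 1:
                   C          M
  I          0.03863      1.059
  C         -0.03836    0.03836
  E       2.7400e-04      1.097
  solve Keq expr → x = 0.03836; check Q = 4005
Then remove 1.0000e-04 M of C.
Step 2:
                   C          M
  I       1.7400e-04      1.097
  C       9.9975e-05 -9.9975e-05
  E       2.7397e-04      1.097
  solve Keq expr → x = -9.9975e-05; check Q = 4005
Then change container volume by factor 1.5 (V_new/V_old).
Step 3:
                   C          M
  I       1.8265e-04     0.7315
  C                0          0
  E       1.8265e-04     0.7315
  solve Keq expr → x = 0; check Q = 4005

[C]_eq = 1.8265e-04 M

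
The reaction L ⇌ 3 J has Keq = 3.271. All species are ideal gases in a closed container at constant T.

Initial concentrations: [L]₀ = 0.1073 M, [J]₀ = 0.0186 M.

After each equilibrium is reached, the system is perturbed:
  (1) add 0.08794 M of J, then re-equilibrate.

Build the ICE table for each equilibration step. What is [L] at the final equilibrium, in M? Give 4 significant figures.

Q₀ = 5.9971e-05 vs Keq = 3.271 ⇒ Q<K, forward
Step 1:
                   L          J
  Initial     0.1073     0.0186
  Change    -0.09797     0.2939
  Equil     0.009331     0.3125
  solve Keq expr → x = 0.09797; check Q = 3.271
Then add 0.08794 M of J.
Step 2:
                   L          J
  Initial   0.009331     0.4004
  Change    0.007267    -0.0218
  Equil       0.0166     0.3786
  solve Keq expr → x = -0.007267; check Q = 3.271

[L]_eq = 0.0166 M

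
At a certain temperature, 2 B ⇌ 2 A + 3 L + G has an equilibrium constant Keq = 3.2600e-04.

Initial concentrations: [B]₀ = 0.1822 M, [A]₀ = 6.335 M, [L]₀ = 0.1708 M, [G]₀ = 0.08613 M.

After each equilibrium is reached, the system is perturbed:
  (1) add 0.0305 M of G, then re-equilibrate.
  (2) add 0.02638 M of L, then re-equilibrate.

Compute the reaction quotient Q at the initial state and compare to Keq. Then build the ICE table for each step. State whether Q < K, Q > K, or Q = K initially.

Q₀ = 0.5188 vs Keq = 3.2600e-04 ⇒ Q>K, reverse
Step 1:
                  B         A         L         G
  Initial    0.1822     6.335    0.1708   0.08613
  Change    0.09665  -0.09665    -0.145  -0.04832
  Equil      0.2788     6.238   0.02583   0.03781
  solve Keq expr → x = -0.04832; check Q = 3.2600e-04
Then add 0.0305 M of G.
Step 2:
                  B         A         L         G
  Initial    0.2788     6.238   0.02583   0.06831
  Change   0.002878 -0.002878 -0.004318 -0.001439
  Equil      0.2817     6.235   0.02151   0.06687
  solve Keq expr → x = -0.001439; check Q = 3.2600e-04
Then add 0.02638 M of L.
Step 3:
                  B         A         L         G
  Initial    0.2817     6.235   0.04789   0.06687
  Change    0.01635  -0.01635  -0.02452 -0.008174
  Equil      0.2981     6.219   0.02337   0.05869
  solve Keq expr → x = -0.008174; check Q = 3.2600e-04

Q₀ = 0.5188; Q > K (proceeds reverse)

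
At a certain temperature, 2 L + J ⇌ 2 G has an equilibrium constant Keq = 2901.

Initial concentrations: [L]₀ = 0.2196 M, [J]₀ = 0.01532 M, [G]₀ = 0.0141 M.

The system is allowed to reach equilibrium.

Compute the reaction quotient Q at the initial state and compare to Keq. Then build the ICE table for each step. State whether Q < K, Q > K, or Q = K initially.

Q₀ = 0.2691 vs Keq = 2901 ⇒ Q<K, forward
Step 1:
                   L          J          G
  Initial     0.2196    0.01532     0.0141
  Change     -0.0306    -0.0153     0.0306
  Equil        0.189 1.9283e-05     0.0447
  solve Keq expr → x = 0.0153; check Q = 2901

Q₀ = 0.2691; Q < K (proceeds forward)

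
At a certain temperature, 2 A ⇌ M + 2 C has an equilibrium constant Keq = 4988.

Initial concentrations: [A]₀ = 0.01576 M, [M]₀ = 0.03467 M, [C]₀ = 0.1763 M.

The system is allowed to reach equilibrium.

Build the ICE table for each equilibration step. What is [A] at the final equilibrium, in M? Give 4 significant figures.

Q₀ = 4.339 vs Keq = 4988 ⇒ Q<K, forward
Step 1:
                  A         M         C
  Initial   0.01576   0.03467    0.1763
  Change    -0.0152  0.007601    0.0152
  Equil   5.5749e-04   0.04227    0.1915
  solve Keq expr → x = 0.007601; check Q = 4988

[A]_eq = 5.5749e-04 M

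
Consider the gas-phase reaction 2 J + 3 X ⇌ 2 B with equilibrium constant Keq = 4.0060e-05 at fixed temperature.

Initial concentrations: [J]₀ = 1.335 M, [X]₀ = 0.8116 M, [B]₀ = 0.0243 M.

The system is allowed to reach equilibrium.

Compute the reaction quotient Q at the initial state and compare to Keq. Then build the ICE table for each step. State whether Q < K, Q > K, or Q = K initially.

Q₀ = 6.1976e-04 vs Keq = 4.0060e-05 ⇒ Q>K, reverse
Step 1:
                  J         X         B
  init        1.335    0.8116    0.0243
  Δ         0.01773   0.02659  -0.01773
  eq          1.353    0.8382   0.00657
  solve Keq expr → x = -0.008865; check Q = 4.0060e-05

Q₀ = 6.1976e-04; Q > K (proceeds reverse)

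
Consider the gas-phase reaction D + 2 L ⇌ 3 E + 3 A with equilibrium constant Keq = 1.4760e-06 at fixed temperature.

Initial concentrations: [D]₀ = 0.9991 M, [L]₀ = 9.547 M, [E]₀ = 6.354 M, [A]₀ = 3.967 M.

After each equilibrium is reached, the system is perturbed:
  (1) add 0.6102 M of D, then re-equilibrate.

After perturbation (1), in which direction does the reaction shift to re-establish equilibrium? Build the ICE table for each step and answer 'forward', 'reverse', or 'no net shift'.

Direction: forward

Q₀ = 175.9 vs Keq = 1.4760e-06 ⇒ Q>K, reverse
Step 1:
                   D          L          E          A
  Initial     0.9991      9.547      6.354      3.967
  Change       1.311      2.623     -3.934     -3.934
  Equil         2.31      12.17       2.42    0.03291
  solve Keq expr → x = -1.311; check Q = 1.4760e-06
Then add 0.6102 M of D.
Step 2:
                   D          L          E          A
  Initial      2.921      12.17       2.42    0.03291
  Change  -8.7614e-04  -0.001752   0.002628   0.002628
  Equil         2.92      12.17      2.423    0.03554
  solve Keq expr → x = 8.7614e-04; check Q = 1.4760e-06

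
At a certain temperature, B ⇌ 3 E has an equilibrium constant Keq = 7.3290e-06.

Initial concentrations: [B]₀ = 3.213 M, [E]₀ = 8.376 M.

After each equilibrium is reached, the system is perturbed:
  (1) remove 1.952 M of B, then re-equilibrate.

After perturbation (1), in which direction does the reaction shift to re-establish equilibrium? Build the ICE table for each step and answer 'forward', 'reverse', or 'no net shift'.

Q₀ = 182.9 vs Keq = 7.3290e-06 ⇒ Q>K, reverse
Step 1:
                  B         E
  Initial     3.213     8.376
  Change       2.78    -8.341
  Equil       5.993   0.03528
  solve Keq expr → x = -2.78; check Q = 7.3290e-06
Then remove 1.952 M of B.
Step 2:
                  B         E
  Initial     4.041   0.03528
  Change   0.001447  -0.00434
  Equil       4.043   0.03094
  solve Keq expr → x = -0.001447; check Q = 7.3290e-06

Direction: reverse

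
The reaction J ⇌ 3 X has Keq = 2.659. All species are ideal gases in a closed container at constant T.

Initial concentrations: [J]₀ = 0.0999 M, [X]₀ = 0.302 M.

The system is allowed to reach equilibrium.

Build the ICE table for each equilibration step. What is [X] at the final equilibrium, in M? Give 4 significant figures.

Q₀ = 0.2757 vs Keq = 2.659 ⇒ Q<K, forward
Step 1:
                    J           X
  Initial      0.0999       0.302
  Change     -0.05876      0.1763
  Equil       0.04114      0.4783
  solve Keq expr → x = 0.05876; check Q = 2.659

[X]_eq = 0.4783 M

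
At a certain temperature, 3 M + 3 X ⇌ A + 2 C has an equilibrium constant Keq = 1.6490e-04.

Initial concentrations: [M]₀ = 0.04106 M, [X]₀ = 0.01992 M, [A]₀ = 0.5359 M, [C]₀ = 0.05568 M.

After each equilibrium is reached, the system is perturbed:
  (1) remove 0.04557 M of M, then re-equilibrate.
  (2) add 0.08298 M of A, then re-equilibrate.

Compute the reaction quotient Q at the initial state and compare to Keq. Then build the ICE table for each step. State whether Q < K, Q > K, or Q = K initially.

Q₀ = 3.0364e+06 vs Keq = 1.6490e-04 ⇒ Q>K, reverse
Step 1:
                    M           X           A           C
  I           0.04106     0.01992      0.5359     0.05568
  C           0.08348     0.08348    -0.02783    -0.05565
  E            0.1245      0.1034      0.5081  2.6327e-05
  solve Keq expr → x = -0.02783; check Q = 1.6490e-04
Then remove 0.04557 M of M.
Step 2:
                    M           X           A           C
  I           0.07897      0.1034      0.5081  2.6327e-05
  C        1.9537e-05  1.9537e-05 -6.5124e-06 -1.3025e-05
  E           0.07899      0.1034      0.5081  1.3302e-05
  solve Keq expr → x = -6.5124e-06; check Q = 1.6490e-04
Then add 0.08298 M of A.
Step 3:
                    M           X           A           C
  I           0.07899      0.1034       0.591  1.3302e-05
  C        1.4527e-06  1.4527e-06 -4.8423e-07 -9.6846e-07
  E           0.07899      0.1034       0.591  1.2334e-05
  solve Keq expr → x = -4.8423e-07; check Q = 1.6490e-04

Q₀ = 3.0364e+06; Q > K (proceeds reverse)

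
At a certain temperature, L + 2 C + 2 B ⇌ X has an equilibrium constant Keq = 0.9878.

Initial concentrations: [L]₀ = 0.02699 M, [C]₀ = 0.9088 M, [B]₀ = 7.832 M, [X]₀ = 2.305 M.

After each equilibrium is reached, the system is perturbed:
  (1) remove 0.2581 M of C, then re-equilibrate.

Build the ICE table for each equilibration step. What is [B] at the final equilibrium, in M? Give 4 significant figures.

Q₀ = 1.686 vs Keq = 0.9878 ⇒ Q>K, reverse
Step 1:
                   L          C          B          X
  Initial    0.02699     0.9088      7.832      2.305
  Change     0.01546    0.03093    0.03093   -0.01546
  Equil      0.04245     0.9397      7.863       2.29
  solve Keq expr → x = -0.01546; check Q = 0.9878
Then remove 0.2581 M of C.
Step 2:
                   L          C          B          X
  Initial    0.04245     0.6816      7.863       2.29
  Change     0.02566    0.05132    0.05132   -0.02566
  Equil      0.06811     0.7329      7.914      2.264
  solve Keq expr → x = -0.02566; check Q = 0.9878

[B]_eq = 7.914 M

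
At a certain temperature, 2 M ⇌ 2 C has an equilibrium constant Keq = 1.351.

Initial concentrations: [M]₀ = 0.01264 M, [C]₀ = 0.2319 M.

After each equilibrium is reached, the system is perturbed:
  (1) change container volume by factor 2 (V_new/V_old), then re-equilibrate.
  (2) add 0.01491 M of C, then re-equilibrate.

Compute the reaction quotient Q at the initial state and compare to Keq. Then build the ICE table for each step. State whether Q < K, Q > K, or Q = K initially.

Q₀ = 336.6 vs Keq = 1.351 ⇒ Q>K, reverse
Step 1:
                  M         C
  Initial   0.01264    0.2319
  Change     0.1005   -0.1005
  Equil      0.1131    0.1314
  solve Keq expr → x = -0.05023; check Q = 1.351
Then change container volume by factor 2 (V_new/V_old).
Step 2:
                  M         C
  Initial   0.05655   0.06572
  Change          0         0
  Equil     0.05655   0.06572
  solve Keq expr → x = 0; check Q = 1.351
Then add 0.01491 M of C.
Step 3:
                  M         C
  Initial   0.05655   0.08063
  Change   0.006895 -0.006895
  Equil     0.06344   0.07374
  solve Keq expr → x = -0.003448; check Q = 1.351

Q₀ = 336.6; Q > K (proceeds reverse)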